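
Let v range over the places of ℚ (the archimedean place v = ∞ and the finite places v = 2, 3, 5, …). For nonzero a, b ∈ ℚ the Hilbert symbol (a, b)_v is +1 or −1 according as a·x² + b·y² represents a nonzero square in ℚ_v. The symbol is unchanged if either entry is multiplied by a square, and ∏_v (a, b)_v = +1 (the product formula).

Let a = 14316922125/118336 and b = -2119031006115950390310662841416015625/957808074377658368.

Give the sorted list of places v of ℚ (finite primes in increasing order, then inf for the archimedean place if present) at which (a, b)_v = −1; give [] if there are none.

Mod squares: a ≡ 165, b ≡ -2002. Check v ∈ {∞, 2, 3, 5, 7, 11, 13, 17, 23, 43}.
v=5: a=5^3·(≡2), b=5^10·(≡3) mod 5; (2|5)=-1, (3|5)=-1; (−1)^{3·10·2}·(-1)^10·(-1)^3 = -1.
v=2: v_2(a)=-6, v_2(b)=-19; units ≡ 5, 7 (mod 8); ε·ε+αω+βω = 0·1+-6·0+-19·1 ≡ 1  ⇒  (a,b)_2 = -1.
v=43: a=43^-2·(≡15), b=43^-6·(≡20) mod 43; (15|43)=+1, (20|43)=-1; (−1)^{-2·-6·21}·(+1)^-6·(-1)^-2 = +1.
v=7: a=7^0·(≡2), b=7^1·(≡1) mod 7; (2|7)=+1, (1|7)=+1; (−1)^{0·1·3}·(+1)^1·(+1)^0 = +1.
v=17: a=17^0·(≡5), b=17^-2·(≡4) mod 17; (5|17)=-1, (4|17)=+1; (−1)^{0·-2·8}·(-1)^-2·(+1)^0 = +1.
v=11: a=11^1·(≡3), b=11^3·(≡1) mod 11; (3|11)=+1, (1|11)=+1; (−1)^{1·3·5}·(+1)^3·(+1)^1 = -1.
v=∞: 165 > 0 and -2002 < 0  ⇒  (a,b)_∞ = +1.
v=13: a=13^0·(≡9), b=13^1·(≡5) mod 13; (9|13)=+1, (5|13)=-1; (−1)^{0·1·6}·(+1)^1·(-1)^0 = +1.
v=23: a=23^2·(≡2), b=23^8·(≡17) mod 23; (2|23)=+1, (17|23)=-1; (−1)^{2·8·11}·(+1)^8·(-1)^2 = +1.
v=3: a=3^9·(≡1), b=3^28·(≡2) mod 3; (1|3)=+1, (2|3)=-1; (−1)^{9·28·1}·(+1)^28·(-1)^9 = -1.
(165, -2002 / ℚ) ramifies at {2, 3, 5, 11}: a division algebra.

[2, 3, 5, 11]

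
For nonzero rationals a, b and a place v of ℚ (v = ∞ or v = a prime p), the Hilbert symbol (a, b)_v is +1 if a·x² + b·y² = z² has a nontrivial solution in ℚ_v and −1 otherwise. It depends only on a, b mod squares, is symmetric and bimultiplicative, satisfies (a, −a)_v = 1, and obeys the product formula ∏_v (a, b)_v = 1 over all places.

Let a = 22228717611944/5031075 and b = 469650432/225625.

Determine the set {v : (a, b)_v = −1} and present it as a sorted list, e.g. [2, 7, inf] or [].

(a, b) ≡ (206142, 3) mod (ℚ^×)²; places V = {2, 3, 5, 7, 17, 19, 23, 37, 43, 47, ∞}.
(a,b)_47: α=1, u≡13; β=0, v≡12 (mod 47); (13|47)=-1, (12|47)=+1; sign (−1)^0·-1^0·+1^1 = +1.
(a,b)_17: α=3, u≡14; β=2, v≡7 (mod 17); (14|17)=-1, (7|17)=-1; sign (−1)^0·-1^2·-1^3 = -1.
(a,b)_2: α=3, β=10; u≡7, v≡3 (mod 8); ε(u)ε(v)=1·1, αω(v)=3·1, βω(u)=10·0; sum ≡ 0  ⇒  +1.
(a,b)_3: α=-1, u≡2; β=1, v≡1 (mod 3); (2|3)=-1, (1|3)=+1; sign (−1)^1·-1^1·+1^-1 = +1.
(a,b)_19: α=0, u≡9; β=-2, v≡2 (mod 19); (9|19)=+1, (2|19)=-1; sign (−1)^0·+1^-2·-1^0 = +1.
(a,b)_37: α=-2, u≡19; β=0, v≡3 (mod 37); (19|37)=-1, (3|37)=+1; sign (−1)^0·-1^0·+1^-2 = +1.
(a,b)_∞: sgn(206142)=+, sgn(3)=+, so +1.
(a,b)_23: α=4, u≡1; β=2, v≡3 (mod 23); (1|23)=+1, (3|23)=+1; sign (−1)^0·+1^2·+1^4 = +1.
(a,b)_43: α=1, u≡10; β=0, v≡33 (mod 43); (10|43)=+1, (33|43)=-1; sign (−1)^0·+1^0·-1^1 = -1.
(a,b)_5: α=-2, u≡3; β=-4, v≡2 (mod 5); (3|5)=-1, (2|5)=-1; sign (−1)^0·-1^-4·-1^-2 = +1.
(a,b)_7: α=-2, u≡3; β=0, v≡6 (mod 7); (3|7)=-1, (6|7)=-1; sign (−1)^0·-1^0·-1^-2 = +1.
|Ram(206142, 3)| = 2, even; anisotropic at {17, 43}.

[17, 43]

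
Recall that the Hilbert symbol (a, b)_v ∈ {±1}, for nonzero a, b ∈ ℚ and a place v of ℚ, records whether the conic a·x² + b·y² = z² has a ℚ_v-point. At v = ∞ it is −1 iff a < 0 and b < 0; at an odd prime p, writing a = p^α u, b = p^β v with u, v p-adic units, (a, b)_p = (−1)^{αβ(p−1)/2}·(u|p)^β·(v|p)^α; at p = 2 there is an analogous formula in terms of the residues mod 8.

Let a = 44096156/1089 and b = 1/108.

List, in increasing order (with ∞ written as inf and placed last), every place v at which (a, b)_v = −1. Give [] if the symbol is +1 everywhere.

[2, 3, 41, 43]

Mod squares: a ≡ 65231, b ≡ 3. Check v ∈ {∞, 2, 3, 11, 13, 37, 41, 43}.
v=∞: 65231 > 0 and 3 > 0  ⇒  (a,b)_∞ = +1.
v=37: a=37^1·(≡15), b=37^0·(≡12) mod 37; (15|37)=-1, (12|37)=+1; (−1)^{1·0·18}·(-1)^0·(+1)^1 = +1.
v=2: v_2(a)=2, v_2(b)=-2; units ≡ 7, 3 (mod 8); ε·ε+αω+βω = 1·1+2·1+-2·0 ≡ 1  ⇒  (a,b)_2 = -1.
v=11: a=11^-2·(≡3), b=11^0·(≡5) mod 11; (3|11)=+1, (5|11)=+1; (−1)^{-2·0·5}·(+1)^0·(+1)^-2 = +1.
v=13: a=13^2·(≡4), b=13^0·(≡10) mod 13; (4|13)=+1, (10|13)=+1; (−1)^{2·0·6}·(+1)^0·(+1)^2 = +1.
v=41: a=41^1·(≡18), b=41^0·(≡30) mod 41; (18|41)=+1, (30|41)=-1; (−1)^{1·0·20}·(+1)^0·(-1)^1 = -1.
v=3: a=3^-2·(≡2), b=3^-3·(≡1) mod 3; (2|3)=-1, (1|3)=+1; (−1)^{-2·-3·1}·(-1)^-3·(+1)^-2 = -1.
v=43: a=43^1·(≡2), b=43^0·(≡2) mod 43; (2|43)=-1, (2|43)=-1; (−1)^{1·0·21}·(-1)^0·(-1)^1 = -1.
|Ram(65231, 3)| = 4, even; anisotropic at {2, 3, 41, 43}.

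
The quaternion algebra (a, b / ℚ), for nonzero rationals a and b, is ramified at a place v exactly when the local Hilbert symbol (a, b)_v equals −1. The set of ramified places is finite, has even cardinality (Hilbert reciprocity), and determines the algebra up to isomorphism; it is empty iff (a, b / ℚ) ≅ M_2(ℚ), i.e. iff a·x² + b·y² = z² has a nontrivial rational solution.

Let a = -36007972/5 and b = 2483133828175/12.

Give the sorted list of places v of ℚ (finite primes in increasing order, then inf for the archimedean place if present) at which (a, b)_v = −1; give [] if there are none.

[11, 13]

(a, b) ≡ (-85085, 21) mod (ℚ^×)²; places V = {2, 3, 5, 7, 11, 13, 17, 23, ∞}.
(a,b)_∞: sgn(-85085)=−, sgn(21)=+, so +1.
(a,b)_3: α=0, u≡1; β=-1, v≡1 (mod 3); (1|3)=+1, (1|3)=+1; sign (−1)^0·+1^-1·+1^0 = +1.
(a,b)_2: α=2, β=-2; u≡3, v≡5 (mod 8); ε(u)ε(v)=1·0, αω(v)=2·1, βω(u)=-2·1; sum ≡ 0  ⇒  +1.
(a,b)_23: α=2, u≡7; β=0, v≡20 (mod 23); (7|23)=-1, (20|23)=-1; sign (−1)^0·-1^0·-1^2 = +1.
(a,b)_7: α=1, u≡2; β=5, v≡6 (mod 7); (2|7)=+1, (6|7)=-1; sign (−1)^1·+1^5·-1^1 = +1.
(a,b)_17: α=1, u≡10; β=2, v≡8 (mod 17); (10|17)=-1, (8|17)=+1; sign (−1)^0·-1^2·+1^1 = +1.
(a,b)_13: α=1, u≡8; β=2, v≡2 (mod 13); (8|13)=-1, (2|13)=-1; sign (−1)^0·-1^2·-1^1 = -1.
(a,b)_11: α=1, u≡1; β=2, v≡8 (mod 11); (1|11)=+1, (8|11)=-1; sign (−1)^0·+1^2·-1^1 = -1.
(a,b)_5: α=-1, u≡3; β=2, v≡1 (mod 5); (3|5)=-1, (1|5)=+1; sign (−1)^0·-1^2·+1^-1 = +1.
Ram(-85085, 21) = {11, 13}; no ℚ_11-point on the conic.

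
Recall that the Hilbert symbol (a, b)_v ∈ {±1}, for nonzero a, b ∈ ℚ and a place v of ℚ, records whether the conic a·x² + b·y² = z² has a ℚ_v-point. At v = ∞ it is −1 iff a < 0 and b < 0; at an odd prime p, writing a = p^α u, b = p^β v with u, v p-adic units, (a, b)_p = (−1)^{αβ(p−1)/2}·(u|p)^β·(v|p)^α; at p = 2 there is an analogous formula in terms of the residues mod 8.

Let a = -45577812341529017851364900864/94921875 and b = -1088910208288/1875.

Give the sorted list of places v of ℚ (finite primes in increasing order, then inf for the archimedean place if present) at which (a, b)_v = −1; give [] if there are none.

Mod squares: a ≡ -8178, b ≡ -14417814. Check v ∈ {∞, 2, 3, 5, 7, 17, 23, 29, 41, 43, 47}.
v=3: a=3^-5·(≡1), b=3^-1·(≡2) mod 3; (1|3)=+1, (2|3)=-1; (−1)^{-5·-1·1}·(+1)^-1·(-1)^-5 = +1.
v=29: a=29^3·(≡15), b=29^1·(≡10) mod 29; (15|29)=-1, (10|29)=-1; (−1)^{3·1·14}·(-1)^1·(-1)^3 = +1.
v=5: a=5^-8·(≡2), b=5^-4·(≡4) mod 5; (2|5)=-1, (4|5)=+1; (−1)^{-8·-4·2}·(-1)^-4·(+1)^-8 = +1.
v=41: a=41^2·(≡28), b=41^1·(≡14) mod 41; (28|41)=-1, (14|41)=-1; (−1)^{2·1·20}·(-1)^1·(-1)^2 = -1.
v=23: a=23^2·(≡17), b=23^0·(≡1) mod 23; (17|23)=-1, (1|23)=+1; (−1)^{2·0·11}·(-1)^0·(+1)^2 = +1.
v=7: a=7^0·(≡6), b=7^2·(≡2) mod 7; (6|7)=-1, (2|7)=+1; (−1)^{0·2·3}·(-1)^2·(+1)^0 = +1.
v=17: a=17^4·(≡13), b=17^2·(≡12) mod 17; (13|17)=+1, (12|17)=-1; (−1)^{4·2·8}·(+1)^2·(-1)^4 = +1.
v=43: a=43^2·(≡1), b=43^1·(≡25) mod 43; (1|43)=+1, (25|43)=+1; (−1)^{2·1·21}·(+1)^1·(+1)^2 = +1.
v=47: a=47^3·(≡37), b=47^1·(≡2) mod 47; (37|47)=+1, (2|47)=+1; (−1)^{3·1·23}·(+1)^1·(+1)^3 = -1.
v=∞: -8178 < 0 and -14417814 < 0  ⇒  (a,b)_∞ = -1.
v=2: v_2(a)=17, v_2(b)=5; units ≡ 7, 5 (mod 8); ε·ε+αω+βω = 1·0+17·1+5·0 ≡ 1  ⇒  (a,b)_2 = -1.
Ram(-8178, -14417814) = {2, 41, 47, ∞}; no ℚ_2-point on the conic.

[2, 41, 47, inf]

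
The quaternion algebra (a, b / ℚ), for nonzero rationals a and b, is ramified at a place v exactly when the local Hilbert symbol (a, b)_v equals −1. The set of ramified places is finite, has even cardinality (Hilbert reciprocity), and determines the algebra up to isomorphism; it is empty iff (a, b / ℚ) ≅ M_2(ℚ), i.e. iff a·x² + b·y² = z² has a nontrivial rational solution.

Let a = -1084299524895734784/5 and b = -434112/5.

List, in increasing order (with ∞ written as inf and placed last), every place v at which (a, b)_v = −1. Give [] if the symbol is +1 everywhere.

Mod squares: a ≡ -12785955, b ≡ -33915. Check v ∈ {∞, 2, 3, 5, 7, 13, 17, 19, 29}.
v=19: a=19^3·(≡11), b=19^1·(≡17) mod 19; (11|19)=+1, (17|19)=+1; (−1)^{3·1·9}·(+1)^1·(+1)^3 = -1.
v=29: a=29^1·(≡8), b=29^0·(≡21) mod 29; (8|29)=-1, (21|29)=-1; (−1)^{1·0·14}·(-1)^0·(-1)^1 = -1.
v=2: v_2(a)=10, v_2(b)=6; units ≡ 5, 5 (mod 8); ε·ε+αω+βω = 0·0+10·1+6·1 ≡ 0  ⇒  (a,b)_2 = +1.
v=∞: -12785955 < 0 and -33915 < 0  ⇒  (a,b)_∞ = -1.
v=17: a=17^3·(≡1), b=17^1·(≡3) mod 17; (1|17)=+1, (3|17)=-1; (−1)^{3·1·8}·(+1)^1·(-1)^3 = -1.
v=13: a=13^1·(≡2), b=13^0·(≡2) mod 13; (2|13)=-1, (2|13)=-1; (−1)^{1·0·6}·(-1)^0·(-1)^1 = -1.
v=5: a=5^-1·(≡1), b=5^-1·(≡3) mod 5; (1|5)=+1, (3|5)=-1; (−1)^{-1·-1·2}·(+1)^-1·(-1)^-1 = -1.
v=7: a=7^3·(≡2), b=7^1·(≡5) mod 7; (2|7)=+1, (5|7)=-1; (−1)^{3·1·3}·(+1)^1·(-1)^3 = +1.
v=3: a=3^5·(≡1), b=3^1·(≡2) mod 3; (1|3)=+1, (2|3)=-1; (−1)^{5·1·1}·(+1)^1·(-1)^5 = +1.
Ram(-12785955, -33915) = {5, 13, 17, 19, 29, ∞}; no ℚ_5-point on the conic.

[5, 13, 17, 19, 29, inf]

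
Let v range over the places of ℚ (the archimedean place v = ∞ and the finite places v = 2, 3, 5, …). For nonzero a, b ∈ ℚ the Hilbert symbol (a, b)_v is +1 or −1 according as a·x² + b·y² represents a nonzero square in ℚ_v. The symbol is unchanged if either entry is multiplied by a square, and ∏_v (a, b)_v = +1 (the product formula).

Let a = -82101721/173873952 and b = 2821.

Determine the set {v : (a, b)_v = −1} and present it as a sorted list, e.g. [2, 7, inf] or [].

[2, 7, 13, 31]

(a, b) ≡ (-2, 2821) mod (ℚ^×)²; places V = {2, 3, 7, 13, 17, 31, 37, 41, ∞}.
(a,b)_2: α=-5, β=0; u≡7, v≡5 (mod 8); ε(u)ε(v)=1·0, αω(v)=-5·1, βω(u)=0·0; sum ≡ 1  ⇒  -1.
(a,b)_∞: sgn(-2)=−, sgn(2821)=+, so +1.
(a,b)_7: α=-2, u≡5; β=1, v≡4 (mod 7); (5|7)=-1, (4|7)=+1; sign (−1)^0·-1^1·+1^-2 = -1.
(a,b)_41: α=2, u≡18; β=0, v≡33 (mod 41); (18|41)=+1, (33|41)=+1; sign (−1)^0·+1^0·+1^2 = +1.
(a,b)_13: α=2, u≡8; β=1, v≡9 (mod 13); (8|13)=-1, (9|13)=+1; sign (−1)^0·-1^1·+1^2 = -1.
(a,b)_37: α=-2, u≡24; β=0, v≡9 (mod 37); (24|37)=-1, (9|37)=+1; sign (−1)^0·-1^0·+1^-2 = +1.
(a,b)_17: α=2, u≡13; β=0, v≡16 (mod 17); (13|17)=+1, (16|17)=+1; sign (−1)^0·+1^0·+1^2 = +1.
(a,b)_31: α=0, u≡21; β=1, v≡29 (mod 31); (21|31)=-1, (29|31)=-1; sign (−1)^0·-1^1·-1^0 = -1.
(a,b)_3: α=-4, u≡1; β=0, v≡1 (mod 3); (1|3)=+1, (1|3)=+1; sign (−1)^0·+1^0·+1^-4 = +1.
Ram(-2, 2821) = {2, 7, 13, 31}; no ℚ_2-point on the conic.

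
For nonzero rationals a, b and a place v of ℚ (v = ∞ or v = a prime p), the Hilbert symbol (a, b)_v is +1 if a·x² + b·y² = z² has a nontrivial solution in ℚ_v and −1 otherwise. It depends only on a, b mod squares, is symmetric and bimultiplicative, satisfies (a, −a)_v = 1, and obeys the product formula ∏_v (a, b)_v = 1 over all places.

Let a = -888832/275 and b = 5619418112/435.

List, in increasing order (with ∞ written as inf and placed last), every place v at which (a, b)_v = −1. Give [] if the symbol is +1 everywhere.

[5, 7]

Mod squares: a ≡ -2387, b ≡ 19728555. Check v ∈ {∞, 2, 3, 5, 7, 11, 19, 29, 31}.
v=19: a=19^0·(≡5), b=19^1·(≡8) mod 19; (5|19)=+1, (8|19)=-1; (−1)^{0·1·9}·(+1)^1·(-1)^0 = +1.
v=3: a=3^0·(≡1), b=3^-1·(≡2) mod 3; (1|3)=+1, (2|3)=-1; (−1)^{0·-1·1}·(+1)^-1·(-1)^0 = +1.
v=11: a=11^-1·(≡4), b=11^3·(≡7) mod 11; (4|11)=+1, (7|11)=-1; (−1)^{-1·3·5}·(+1)^3·(-1)^-1 = +1.
v=29: a=29^0·(≡22), b=29^-1·(≡20) mod 29; (22|29)=+1, (20|29)=+1; (−1)^{0·-1·14}·(+1)^-1·(+1)^0 = +1.
v=2: v_2(a)=12, v_2(b)=10; units ≡ 5, 3 (mod 8); ε·ε+αω+βω = 0·1+12·1+10·1 ≡ 0  ⇒  (a,b)_2 = +1.
v=7: a=7^1·(≡2), b=7^1·(≡2) mod 7; (2|7)=+1, (2|7)=+1; (−1)^{1·1·3}·(+1)^1·(+1)^1 = -1.
v=31: a=31^1·(≡7), b=31^1·(≡13) mod 31; (7|31)=+1, (13|31)=-1; (−1)^{1·1·15}·(+1)^1·(-1)^1 = +1.
v=∞: -2387 < 0 and 19728555 > 0  ⇒  (a,b)_∞ = +1.
v=5: a=5^-2·(≡3), b=5^-1·(≡1) mod 5; (3|5)=-1, (1|5)=+1; (−1)^{-2·-1·2}·(-1)^-1·(+1)^-2 = -1.
|Ram(-2387, 19728555)| = 2, even; anisotropic at {5, 7}.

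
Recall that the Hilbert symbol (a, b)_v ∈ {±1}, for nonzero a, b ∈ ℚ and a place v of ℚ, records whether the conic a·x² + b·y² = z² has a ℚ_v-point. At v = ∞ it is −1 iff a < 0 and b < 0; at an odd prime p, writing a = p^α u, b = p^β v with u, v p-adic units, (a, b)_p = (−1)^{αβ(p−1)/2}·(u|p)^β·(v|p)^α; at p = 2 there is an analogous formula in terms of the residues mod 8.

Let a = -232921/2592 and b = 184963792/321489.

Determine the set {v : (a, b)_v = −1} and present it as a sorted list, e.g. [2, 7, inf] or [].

[2, 13, 19, 41]

Mod squares: a ≡ -465842, b ≡ 13. Check v ∈ {∞, 2, 3, 7, 13, 19, 23, 41}.
v=∞: -465842 < 0 and 13 > 0  ⇒  (a,b)_∞ = +1.
v=19: a=19^1·(≡9), b=19^0·(≡3) mod 19; (9|19)=+1, (3|19)=-1; (−1)^{1·0·9}·(+1)^0·(-1)^1 = -1.
v=2: v_2(a)=-5, v_2(b)=4; units ≡ 7, 5 (mod 8); ε·ε+αω+βω = 1·0+-5·1+4·0 ≡ 1  ⇒  (a,b)_2 = -1.
v=3: a=3^-4·(≡1), b=3^-8·(≡1) mod 3; (1|3)=+1, (1|3)=+1; (−1)^{-4·-8·1}·(+1)^-8·(+1)^-4 = +1.
v=23: a=23^1·(≡1), b=23^2·(≡18) mod 23; (1|23)=+1, (18|23)=+1; (−1)^{1·2·11}·(+1)^2·(+1)^1 = +1.
v=7: a=7^0·(≡2), b=7^-2·(≡3) mod 7; (2|7)=+1, (3|7)=-1; (−1)^{0·-2·3}·(+1)^-2·(-1)^0 = +1.
v=13: a=13^1·(≡2), b=13^1·(≡9) mod 13; (2|13)=-1, (9|13)=+1; (−1)^{1·1·6}·(-1)^1·(+1)^1 = -1.
v=41: a=41^1·(≡2), b=41^2·(≡19) mod 41; (2|41)=+1, (19|41)=-1; (−1)^{1·2·20}·(+1)^2·(-1)^1 = -1.
|Ram(-465842, 13)| = 4, even; anisotropic at {2, 13, 19, 41}.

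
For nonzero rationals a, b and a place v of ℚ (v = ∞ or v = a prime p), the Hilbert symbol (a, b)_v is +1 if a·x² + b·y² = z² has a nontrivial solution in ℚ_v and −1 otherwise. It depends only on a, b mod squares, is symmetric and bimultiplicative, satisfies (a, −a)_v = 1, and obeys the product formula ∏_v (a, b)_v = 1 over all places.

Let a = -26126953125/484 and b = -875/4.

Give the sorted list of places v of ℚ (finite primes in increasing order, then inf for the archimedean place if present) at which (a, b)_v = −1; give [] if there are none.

[7, inf]

Mod squares: a ≡ -1365, b ≡ -35. Check v ∈ {∞, 2, 3, 5, 7, 11, 13}.
v=2: v_2(a)=-2, v_2(b)=-2; units ≡ 3, 5 (mod 8); ε·ε+αω+βω = 1·0+-2·1+-2·1 ≡ 0  ⇒  (a,b)_2 = +1.
v=3: a=3^1·(≡1), b=3^0·(≡1) mod 3; (1|3)=+1, (1|3)=+1; (−1)^{1·0·1}·(+1)^0·(+1)^1 = +1.
v=5: a=5^9·(≡2), b=5^3·(≡2) mod 5; (2|5)=-1, (2|5)=-1; (−1)^{9·3·2}·(-1)^3·(-1)^9 = +1.
v=∞: -1365 < 0 and -35 < 0  ⇒  (a,b)_∞ = -1.
v=11: a=11^-2·(≡6), b=11^0·(≡4) mod 11; (6|11)=-1, (4|11)=+1; (−1)^{-2·0·5}·(-1)^0·(+1)^-2 = +1.
v=7: a=7^3·(≡4), b=7^1·(≡2) mod 7; (4|7)=+1, (2|7)=+1; (−1)^{3·1·3}·(+1)^1·(+1)^3 = -1.
v=13: a=13^1·(≡1), b=13^0·(≡12) mod 13; (1|13)=+1, (12|13)=+1; (−1)^{1·0·6}·(+1)^0·(+1)^1 = +1.
|Ram(-1365, -35)| = 2, even; anisotropic at {7, ∞}.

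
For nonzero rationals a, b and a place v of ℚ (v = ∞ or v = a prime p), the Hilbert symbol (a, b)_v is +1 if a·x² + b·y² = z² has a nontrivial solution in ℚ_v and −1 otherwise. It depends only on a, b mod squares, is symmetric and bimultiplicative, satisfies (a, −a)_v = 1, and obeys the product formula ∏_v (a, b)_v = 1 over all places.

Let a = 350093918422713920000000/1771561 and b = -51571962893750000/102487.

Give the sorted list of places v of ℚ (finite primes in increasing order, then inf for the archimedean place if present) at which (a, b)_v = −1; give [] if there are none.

[13, 23]

(a, b) ≡ (15247505, -161) mod (ℚ^×)²; places V = {2, 5, 7, 11, 13, 23, 31, 47, ∞}.
(a,b)_2: α=12, β=4; u≡1, v≡7 (mod 8); ε(u)ε(v)=0·1, αω(v)=12·0, βω(u)=4·0; sum ≡ 0  ⇒  +1.
(a,b)_∞: sgn(15247505)=+, sgn(-161)=−, so +1.
(a,b)_47: α=3, u≡36; β=2, v≡36 (mod 47); (36|47)=+1, (36|47)=+1; sign (−1)^0·+1^2·+1^3 = +1.
(a,b)_13: α=3, u≡12; β=2, v≡6 (mod 13); (12|13)=+1, (6|13)=-1; sign (−1)^0·+1^2·-1^3 = -1.
(a,b)_11: α=-6, u≡4; β=-4, v≡5 (mod 11); (4|11)=+1, (5|11)=+1; sign (−1)^0·+1^-4·+1^-6 = +1.
(a,b)_31: α=3, u≡16; β=2, v≡9 (mod 31); (16|31)=+1, (9|31)=+1; sign (−1)^0·+1^2·+1^3 = +1.
(a,b)_23: α=1, u≡18; β=1, v≡18 (mod 23); (18|23)=+1, (18|23)=+1; sign (−1)^1·+1^1·+1^1 = -1.
(a,b)_7: α=1, u≡4; β=-1, v≡3 (mod 7); (4|7)=+1, (3|7)=-1; sign (−1)^1·+1^-1·-1^1 = +1.
(a,b)_5: α=7, u≡1; β=8, v≡1 (mod 5); (1|5)=+1, (1|5)=+1; sign (−1)^0·+1^8·+1^7 = +1.
|Ram(15247505, -161)| = 2, even; anisotropic at {13, 23}.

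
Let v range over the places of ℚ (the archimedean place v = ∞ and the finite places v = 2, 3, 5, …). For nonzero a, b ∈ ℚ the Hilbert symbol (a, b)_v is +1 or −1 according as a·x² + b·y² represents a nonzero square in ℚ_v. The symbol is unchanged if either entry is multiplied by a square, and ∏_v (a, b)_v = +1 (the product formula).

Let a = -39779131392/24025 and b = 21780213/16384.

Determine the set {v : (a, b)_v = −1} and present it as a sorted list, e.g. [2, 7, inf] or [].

[2, 7, 13, 17]

(a, b) ≡ (-182, 357) mod (ℚ^×)²; places V = {2, 3, 5, 7, 11, 13, 17, 19, 31, ∞}.
(a,b)_17: α=0, u≡11; β=1, v≡4 (mod 17); (11|17)=-1, (4|17)=+1; sign (−1)^0·-1^1·+1^0 = -1.
(a,b)_3: α=2, u≡1; β=1, v≡2 (mod 3); (1|3)=+1, (2|3)=-1; sign (−1)^0·+1^1·-1^2 = +1.
(a,b)_2: α=13, β=-14; u≡5, v≡5 (mod 8); ε(u)ε(v)=0·0, αω(v)=13·1, βω(u)=-14·1; sum ≡ 1  ⇒  -1.
(a,b)_13: α=1, u≡4; β=2, v≡2 (mod 13); (4|13)=+1, (2|13)=-1; sign (−1)^0·+1^2·-1^1 = -1.
(a,b)_19: α=0, u≡12; β=2, v≡14 (mod 19); (12|19)=-1, (14|19)=-1; sign (−1)^0·-1^2·-1^0 = +1.
(a,b)_31: α=-2, u≡25; β=0, v≡1 (mod 31); (25|31)=+1, (1|31)=+1; sign (−1)^0·+1^0·+1^-2 = +1.
(a,b)_11: α=2, u≡9; β=0, v≡3 (mod 11); (9|11)=+1, (3|11)=+1; sign (−1)^0·+1^0·+1^2 = +1.
(a,b)_5: α=-2, u≡3; β=0, v≡2 (mod 5); (3|5)=-1, (2|5)=-1; sign (−1)^0·-1^0·-1^-2 = +1.
(a,b)_7: α=3, u≡1; β=1, v≡2 (mod 7); (1|7)=+1, (2|7)=+1; sign (−1)^1·+1^1·+1^3 = -1.
(a,b)_∞: sgn(-182)=−, sgn(357)=+, so +1.
(-182, 357 / ℚ) ramifies at {2, 7, 13, 17}: a division algebra.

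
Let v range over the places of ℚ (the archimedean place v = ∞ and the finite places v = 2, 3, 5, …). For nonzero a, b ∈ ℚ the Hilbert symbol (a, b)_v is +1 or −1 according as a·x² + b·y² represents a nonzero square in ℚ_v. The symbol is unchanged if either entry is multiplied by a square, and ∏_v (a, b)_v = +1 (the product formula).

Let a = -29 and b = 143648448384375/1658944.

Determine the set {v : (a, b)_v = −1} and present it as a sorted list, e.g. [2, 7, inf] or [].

[2, 37]

(a, b) ≡ (-29, 23450415) mod (ℚ^×)²; places V = {2, 3, 5, 7, 11, 23, 29, 31, 37, 47, ∞}.
(a,b)_37: α=0, u≡8; β=1, v≡17 (mod 37); (8|37)=-1, (17|37)=-1; sign (−1)^0·-1^1·-1^0 = -1.
(a,b)_7: α=0, u≡6; β=-2, v≡1 (mod 7); (6|7)=-1, (1|7)=+1; sign (−1)^0·-1^-2·+1^0 = +1.
(a,b)_5: α=0, u≡1; β=5, v≡2 (mod 5); (1|5)=+1, (2|5)=-1; sign (−1)^0·+1^5·-1^0 = +1.
(a,b)_3: α=0, u≡1; β=5, v≡2 (mod 3); (1|3)=+1, (2|3)=-1; sign (−1)^0·+1^5·-1^0 = +1.
(a,b)_11: α=0, u≡4; β=2, v≡8 (mod 11); (4|11)=+1, (8|11)=-1; sign (−1)^0·+1^2·-1^0 = +1.
(a,b)_2: α=0, β=-6; u≡3, v≡7 (mod 8); ε(u)ε(v)=1·1, αω(v)=0·0, βω(u)=-6·1; sum ≡ 1  ⇒  -1.
(a,b)_47: α=0, u≡18; β=1, v≡38 (mod 47); (18|47)=+1, (38|47)=-1; sign (−1)^0·+1^1·-1^0 = +1.
(a,b)_23: α=0, u≡17; β=-2, v≡9 (mod 23); (17|23)=-1, (9|23)=+1; sign (−1)^0·-1^-2·+1^0 = +1.
(a,b)_29: α=1, u≡28; β=1, v≡13 (mod 29); (28|29)=+1, (13|29)=+1; sign (−1)^0·+1^1·+1^1 = +1.
(a,b)_∞: sgn(-29)=−, sgn(23450415)=+, so +1.
(a,b)_31: α=0, u≡2; β=1, v≡23 (mod 31); (2|31)=+1, (23|31)=-1; sign (−1)^0·+1^1·-1^0 = +1.
Ram(-29, 23450415) = {2, 37}; no ℚ_2-point on the conic.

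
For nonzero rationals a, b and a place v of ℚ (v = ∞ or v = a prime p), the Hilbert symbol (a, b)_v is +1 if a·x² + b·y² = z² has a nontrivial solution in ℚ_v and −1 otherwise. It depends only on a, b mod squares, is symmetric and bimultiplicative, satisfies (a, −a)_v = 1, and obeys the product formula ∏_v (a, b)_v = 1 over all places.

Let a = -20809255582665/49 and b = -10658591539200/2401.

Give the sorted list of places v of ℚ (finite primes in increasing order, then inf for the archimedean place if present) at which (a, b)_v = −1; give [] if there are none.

(a, b) ≡ (-38665, -33) mod (ℚ^×)²; places V = {2, 3, 5, 7, 11, 19, 37, ∞}.
(a,b)_37: α=3, u≡34; β=2, v≡12 (mod 37); (34|37)=+1, (12|37)=+1; sign (−1)^0·+1^2·+1^3 = +1.
(a,b)_11: α=3, u≡9; β=1, v≡8 (mod 11); (9|11)=+1, (8|11)=-1; sign (−1)^1·+1^1·-1^3 = +1.
(a,b)_5: α=1, u≡3; β=2, v≡2 (mod 5); (3|5)=-1, (2|5)=-1; sign (−1)^0·-1^2·-1^1 = -1.
(a,b)_3: α=2, u≡2; β=3, v≡1 (mod 3); (2|3)=-1, (1|3)=+1; sign (−1)^0·-1^3·+1^2 = -1.
(a,b)_∞: sgn(-38665)=−, sgn(-33)=−, so -1.
(a,b)_7: α=-2, u≡3; β=-4, v≡4 (mod 7); (3|7)=-1, (4|7)=+1; sign (−1)^0·-1^-4·+1^-2 = +1.
(a,b)_19: α=3, u≡11; β=0, v≡5 (mod 19); (11|19)=+1, (5|19)=+1; sign (−1)^0·+1^0·+1^3 = +1.
(a,b)_2: α=0, β=20; u≡7, v≡7 (mod 8); ε(u)ε(v)=1·1, αω(v)=0·0, βω(u)=20·0; sum ≡ 1  ⇒  -1.
(-38665, -33 / ℚ) ramifies at {2, 3, 5, ∞}: a division algebra.

[2, 3, 5, inf]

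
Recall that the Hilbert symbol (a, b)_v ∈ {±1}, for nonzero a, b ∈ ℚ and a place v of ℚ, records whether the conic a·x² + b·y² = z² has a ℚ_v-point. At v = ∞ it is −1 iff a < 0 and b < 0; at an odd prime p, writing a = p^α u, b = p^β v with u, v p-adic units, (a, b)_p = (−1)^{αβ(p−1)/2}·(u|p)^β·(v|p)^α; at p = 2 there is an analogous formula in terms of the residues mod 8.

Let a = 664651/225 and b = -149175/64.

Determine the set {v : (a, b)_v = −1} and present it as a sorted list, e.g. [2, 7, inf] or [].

[13, 41]

Mod squares: a ≡ 664651, b ≡ -663. Check v ∈ {∞, 2, 3, 5, 13, 17, 29, 41, 43}.
v=29: a=29^1·(≡7), b=29^0·(≡5) mod 29; (7|29)=+1, (5|29)=+1; (−1)^{1·0·14}·(+1)^0·(+1)^1 = +1.
v=5: a=5^-2·(≡4), b=5^2·(≡2) mod 5; (4|5)=+1, (2|5)=-1; (−1)^{-2·2·2}·(+1)^2·(-1)^-2 = +1.
v=3: a=3^-2·(≡1), b=3^3·(≡1) mod 3; (1|3)=+1, (1|3)=+1; (−1)^{-2·3·1}·(+1)^3·(+1)^-2 = +1.
v=43: a=43^1·(≡2), b=43^0·(≡16) mod 43; (2|43)=-1, (16|43)=+1; (−1)^{1·0·21}·(-1)^0·(+1)^1 = +1.
v=13: a=13^1·(≡6), b=13^1·(≡9) mod 13; (6|13)=-1, (9|13)=+1; (−1)^{1·1·6}·(-1)^1·(+1)^1 = -1.
v=∞: 664651 > 0 and -663 < 0  ⇒  (a,b)_∞ = +1.
v=17: a=17^0·(≡9), b=17^1·(≡5) mod 17; (9|17)=+1, (5|17)=-1; (−1)^{0·1·8}·(+1)^1·(-1)^0 = +1.
v=41: a=41^1·(≡9), b=41^0·(≡26) mod 41; (9|41)=+1, (26|41)=-1; (−1)^{1·0·20}·(+1)^0·(-1)^1 = -1.
v=2: v_2(a)=0, v_2(b)=-6; units ≡ 3, 1 (mod 8); ε·ε+αω+βω = 1·0+0·0+-6·1 ≡ 0  ⇒  (a,b)_2 = +1.
Ram(664651, -663) = {13, 41}; no ℚ_13-point on the conic.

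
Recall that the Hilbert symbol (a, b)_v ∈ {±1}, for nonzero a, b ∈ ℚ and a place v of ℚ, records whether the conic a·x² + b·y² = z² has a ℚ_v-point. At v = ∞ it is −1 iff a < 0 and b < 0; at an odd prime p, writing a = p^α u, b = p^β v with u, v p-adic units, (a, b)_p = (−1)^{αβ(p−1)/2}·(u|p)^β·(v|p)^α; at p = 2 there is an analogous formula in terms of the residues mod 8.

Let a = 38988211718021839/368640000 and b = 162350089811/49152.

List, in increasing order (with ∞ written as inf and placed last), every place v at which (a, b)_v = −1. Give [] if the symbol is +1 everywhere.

(a, b) ≡ (676039, 58815393) mod (ℚ^×)²; places V = {2, 3, 5, 7, 13, 17, 19, 23, 29, ∞}.
(a,b)_5: α=-4, u≡1; β=0, v≡3 (mod 5); (1|5)=+1, (3|5)=-1; sign (−1)^0·+1^0·-1^-4 = +1.
(a,b)_23: α=1, u≡5; β=1, v≡17 (mod 23); (5|23)=-1, (17|23)=-1; sign (−1)^1·-1^1·-1^1 = -1.
(a,b)_∞: sgn(676039)=+, sgn(58815393)=+, so +1.
(a,b)_19: α=1, u≡3; β=1, v≡10 (mod 19); (3|19)=-1, (10|19)=-1; sign (−1)^1·-1^1·-1^1 = -1.
(a,b)_3: α=-2, u≡1; β=-1, v≡2 (mod 3); (1|3)=+1, (2|3)=-1; sign (−1)^0·+1^-1·-1^-2 = +1.
(a,b)_29: α=2, u≡4; β=1, v≡19 (mod 29); (4|29)=+1, (19|29)=-1; sign (−1)^0·+1^1·-1^2 = +1.
(a,b)_17: α=1, u≡4; β=1, v≡9 (mod 17); (4|17)=+1, (9|17)=+1; sign (−1)^0·+1^1·+1^1 = +1.
(a,b)_13: α=5, u≡9; β=3, v≡1 (mod 13); (9|13)=+1, (1|13)=+1; sign (−1)^0·+1^3·+1^5 = +1.
(a,b)_2: α=-16, β=-14; u≡7, v≡1 (mod 8); ε(u)ε(v)=1·0, αω(v)=-16·0, βω(u)=-14·0; sum ≡ 0  ⇒  +1.
(a,b)_7: α=5, u≡5; β=3, v≡1 (mod 7); (5|7)=-1, (1|7)=+1; sign (−1)^1·-1^3·+1^5 = +1.
Ram(676039, 58815393) = {19, 23}; no ℚ_19-point on the conic.

[19, 23]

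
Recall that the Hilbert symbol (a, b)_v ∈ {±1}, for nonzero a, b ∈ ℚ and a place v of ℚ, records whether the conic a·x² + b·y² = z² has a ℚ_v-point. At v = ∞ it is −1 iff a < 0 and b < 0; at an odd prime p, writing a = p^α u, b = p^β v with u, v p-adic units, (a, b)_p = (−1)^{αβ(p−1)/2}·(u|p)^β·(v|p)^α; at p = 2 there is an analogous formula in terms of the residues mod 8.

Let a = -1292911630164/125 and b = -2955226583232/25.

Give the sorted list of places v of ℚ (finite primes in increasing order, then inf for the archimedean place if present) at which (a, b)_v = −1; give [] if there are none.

[5, 37, 41, inf]

Mod squares: a ≡ -250305, b ≡ -350427. Check v ∈ {∞, 2, 3, 5, 7, 11, 37, 41}.
v=2: v_2(a)=2, v_2(b)=6; units ≡ 7, 5 (mod 8); ε·ε+αω+βω = 1·0+2·1+6·0 ≡ 0  ⇒  (a,b)_2 = +1.
v=3: a=3^3·(≡1), b=3^3·(≡2) mod 3; (1|3)=+1, (2|3)=-1; (−1)^{3·3·1}·(+1)^3·(-1)^3 = +1.
v=∞: -250305 < 0 and -350427 < 0  ⇒  (a,b)_∞ = -1.
v=41: a=41^1·(≡18), b=41^1·(≡30) mod 41; (18|41)=+1, (30|41)=-1; (−1)^{1·1·20}·(+1)^1·(-1)^1 = -1.
v=11: a=11^5·(≡3), b=11^5·(≡6) mod 11; (3|11)=+1, (6|11)=-1; (−1)^{5·5·5}·(+1)^5·(-1)^5 = +1.
v=5: a=5^-3·(≡1), b=5^-2·(≡3) mod 5; (1|5)=+1, (3|5)=-1; (−1)^{-3·-2·2}·(+1)^-2·(-1)^-3 = -1.
v=37: a=37^1·(≡24), b=37^1·(≡10) mod 37; (24|37)=-1, (10|37)=+1; (−1)^{1·1·18}·(-1)^1·(+1)^1 = -1.
v=7: a=7^2·(≡2), b=7^1·(≡6) mod 7; (2|7)=+1, (6|7)=-1; (−1)^{2·1·3}·(+1)^1·(-1)^2 = +1.
Ram(-250305, -350427) = {5, 37, 41, ∞}; no ℚ_5-point on the conic.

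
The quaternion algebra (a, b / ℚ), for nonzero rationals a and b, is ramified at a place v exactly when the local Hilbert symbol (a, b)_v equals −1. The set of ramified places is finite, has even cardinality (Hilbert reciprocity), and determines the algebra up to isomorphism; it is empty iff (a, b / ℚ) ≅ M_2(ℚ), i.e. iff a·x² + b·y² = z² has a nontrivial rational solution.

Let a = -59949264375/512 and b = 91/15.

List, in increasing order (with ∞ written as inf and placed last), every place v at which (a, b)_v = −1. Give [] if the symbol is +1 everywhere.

(a, b) ≡ (-286, 1365) mod (ℚ^×)²; places V = {2, 3, 5, 7, 11, 13, ∞}.
(a,b)_∞: sgn(-286)=−, sgn(1365)=+, so +1.
(a,b)_3: α=4, u≡2; β=-1, v≡2 (mod 3); (2|3)=-1, (2|3)=-1; sign (−1)^0·-1^-1·-1^4 = -1.
(a,b)_5: α=4, u≡1; β=-1, v≡2 (mod 5); (1|5)=+1, (2|5)=-1; sign (−1)^0·+1^-1·-1^4 = +1.
(a,b)_7: α=2, u≡4; β=1, v≡6 (mod 7); (4|7)=+1, (6|7)=-1; sign (−1)^0·+1^1·-1^2 = +1.
(a,b)_11: α=1, u≡2; β=0, v≡9 (mod 11); (2|11)=-1, (9|11)=+1; sign (−1)^0·-1^0·+1^1 = +1.
(a,b)_13: α=3, u≡12; β=1, v≡10 (mod 13); (12|13)=+1, (10|13)=+1; sign (−1)^0·+1^1·+1^3 = +1.
(a,b)_2: α=-9, β=0; u≡1, v≡5 (mod 8); ε(u)ε(v)=0·0, αω(v)=-9·1, βω(u)=0·0; sum ≡ 1  ⇒  -1.
Ram(-286, 1365) = {2, 3}; no ℚ_2-point on the conic.

[2, 3]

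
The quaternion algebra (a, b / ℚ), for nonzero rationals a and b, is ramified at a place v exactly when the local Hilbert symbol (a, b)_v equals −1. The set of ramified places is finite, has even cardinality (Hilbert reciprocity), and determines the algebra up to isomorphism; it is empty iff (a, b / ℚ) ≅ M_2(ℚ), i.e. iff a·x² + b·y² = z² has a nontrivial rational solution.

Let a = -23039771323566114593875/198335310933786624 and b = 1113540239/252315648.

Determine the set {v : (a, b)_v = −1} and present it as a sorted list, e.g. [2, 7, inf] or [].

(a, b) ≡ (-15470, 238) mod (ℚ^×)²; places V = {2, 3, 5, 7, 13, 17, 19, 23, ∞}.
(a,b)_17: α=1, u≡9; β=1, v≡10 (mod 17); (9|17)=+1, (10|17)=-1; sign (−1)^0·+1^1·-1^1 = -1.
(a,b)_∞: sgn(-15470)=−, sgn(238)=+, so +1.
(a,b)_2: α=-21, β=-11; u≡1, v≡7 (mod 8); ε(u)ε(v)=0·1, αω(v)=-21·0, βω(u)=-11·0; sum ≡ 0  ⇒  +1.
(a,b)_23: α=4, u≡13; β=2, v≡13 (mod 23); (13|23)=+1, (13|23)=+1; sign (−1)^0·+1^2·+1^4 = +1.
(a,b)_19: α=6, u≡10; β=2, v≡13 (mod 19); (10|19)=-1, (13|19)=-1; sign (−1)^0·-1^2·-1^6 = +1.
(a,b)_13: α=-3, u≡2; β=-2, v≡12 (mod 13); (2|13)=-1, (12|13)=+1; sign (−1)^0·-1^-2·+1^-3 = +1.
(a,b)_5: α=3, u≡1; β=0, v≡3 (mod 5); (1|5)=+1, (3|5)=-1; sign (−1)^0·+1^0·-1^3 = -1.
(a,b)_7: α=7, u≡2; β=3, v≡5 (mod 7); (2|7)=+1, (5|7)=-1; sign (−1)^1·+1^3·-1^7 = +1.
(a,b)_3: α=-16, u≡1; β=-6, v≡1 (mod 3); (1|3)=+1, (1|3)=+1; sign (−1)^0·+1^-6·+1^-16 = +1.
|Ram(-15470, 238)| = 2, even; anisotropic at {5, 17}.

[5, 17]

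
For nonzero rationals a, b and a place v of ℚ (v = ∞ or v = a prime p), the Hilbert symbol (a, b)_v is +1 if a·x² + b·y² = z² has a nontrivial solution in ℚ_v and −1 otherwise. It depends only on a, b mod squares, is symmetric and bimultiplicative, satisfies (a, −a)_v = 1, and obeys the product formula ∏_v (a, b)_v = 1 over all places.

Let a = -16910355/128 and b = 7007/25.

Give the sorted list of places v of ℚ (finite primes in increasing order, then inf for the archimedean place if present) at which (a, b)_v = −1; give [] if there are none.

Mod squares: a ≡ -2310, b ≡ 143. Check v ∈ {∞, 2, 3, 5, 7, 11, 13}.
v=∞: -2310 < 0 and 143 > 0  ⇒  (a,b)_∞ = +1.
v=2: v_2(a)=-7, v_2(b)=0; units ≡ 5, 7 (mod 8); ε·ε+αω+βω = 0·1+-7·0+0·1 ≡ 0  ⇒  (a,b)_2 = +1.
v=5: a=5^1·(≡3), b=5^-2·(≡2) mod 5; (3|5)=-1, (2|5)=-1; (−1)^{1·-2·2}·(-1)^-2·(-1)^1 = -1.
v=13: a=13^0·(≡10), b=13^1·(≡7) mod 13; (10|13)=+1, (7|13)=-1; (−1)^{0·1·6}·(+1)^1·(-1)^0 = +1.
v=11: a=11^5·(≡7), b=11^1·(≡7) mod 11; (7|11)=-1, (7|11)=-1; (−1)^{5·1·5}·(-1)^1·(-1)^5 = -1.
v=3: a=3^1·(≡1), b=3^0·(≡2) mod 3; (1|3)=+1, (2|3)=-1; (−1)^{1·0·1}·(+1)^0·(-1)^1 = -1.
v=7: a=7^1·(≡6), b=7^2·(≡6) mod 7; (6|7)=-1, (6|7)=-1; (−1)^{1·2·3}·(-1)^2·(-1)^1 = -1.
|Ram(-2310, 143)| = 4, even; anisotropic at {3, 5, 7, 11}.

[3, 5, 7, 11]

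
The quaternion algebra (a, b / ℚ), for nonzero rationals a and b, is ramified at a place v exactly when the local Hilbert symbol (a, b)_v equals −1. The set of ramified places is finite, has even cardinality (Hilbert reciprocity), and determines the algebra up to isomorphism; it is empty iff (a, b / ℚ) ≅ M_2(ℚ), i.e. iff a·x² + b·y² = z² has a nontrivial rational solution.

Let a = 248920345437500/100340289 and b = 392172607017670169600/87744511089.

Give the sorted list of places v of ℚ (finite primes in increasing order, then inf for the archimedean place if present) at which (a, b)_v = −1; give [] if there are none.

[19, 37]

Mod squares: a ≡ 32915087, b ≡ 39285749. Check v ∈ {∞, 2, 3, 5, 7, 11, 13, 19, 23, 29, 31, 37, 41, 47, 53}.
v=7: a=7^-2·(≡1), b=7^4·(≡3) mod 7; (1|7)=+1, (3|7)=-1; (−1)^{-2·4·3}·(+1)^4·(-1)^-2 = +1.
v=37: a=37^0·(≡6), b=37^1·(≡34) mod 37; (6|37)=-1, (34|37)=+1; (−1)^{0·1·18}·(-1)^1·(+1)^0 = -1.
v=2: v_2(a)=2, v_2(b)=10; units ≡ 7, 5 (mod 8); ε·ε+αω+βω = 1·0+2·1+10·0 ≡ 0  ⇒  (a,b)_2 = +1.
v=13: a=13^0·(≡10), b=13^2·(≡4) mod 13; (10|13)=+1, (4|13)=+1; (−1)^{0·2·6}·(+1)^2·(+1)^0 = +1.
v=41: a=41^1·(≡24), b=41^1·(≡13) mod 41; (24|41)=-1, (13|41)=-1; (−1)^{1·1·20}·(-1)^1·(-1)^1 = +1.
v=3: a=3^-6·(≡2), b=3^-10·(≡2) mod 3; (2|3)=-1, (2|3)=-1; (−1)^{-6·-10·1}·(-1)^-10·(-1)^-6 = +1.
v=31: a=31^1·(≡3), b=31^2·(≡10) mod 31; (3|31)=-1, (10|31)=+1; (−1)^{1·2·15}·(-1)^2·(+1)^1 = +1.
v=47: a=47^1·(≡7), b=47^1·(≡23) mod 47; (7|47)=+1, (23|47)=-1; (−1)^{1·1·23}·(+1)^1·(-1)^1 = +1.
v=∞: 32915087 > 0 and 39285749 > 0  ⇒  (a,b)_∞ = +1.
v=5: a=5^6·(≡2), b=5^2·(≡1) mod 5; (2|5)=-1, (1|5)=+1; (−1)^{6·2·2}·(-1)^2·(+1)^6 = +1.
v=23: a=23^0·(≡15), b=23^-2·(≡8) mod 23; (15|23)=-1, (8|23)=+1; (−1)^{0·-2·11}·(-1)^-2·(+1)^0 = +1.
v=11: a=11^2·(≡6), b=11^0·(≡2) mod 11; (6|11)=-1, (2|11)=-1; (−1)^{2·0·5}·(-1)^0·(-1)^2 = +1.
v=19: a=19^1·(≡18), b=19^1·(≡12) mod 19; (18|19)=-1, (12|19)=-1; (−1)^{1·1·9}·(-1)^1·(-1)^1 = -1.
v=53: a=53^-2·(≡22), b=53^-2·(≡24) mod 53; (22|53)=-1, (24|53)=+1; (−1)^{-2·-2·26}·(-1)^-2·(+1)^-2 = +1.
v=29: a=29^1·(≡4), b=29^1·(≡24) mod 29; (4|29)=+1, (24|29)=+1; (−1)^{1·1·14}·(+1)^1·(+1)^1 = +1.
(32915087, 39285749 / ℚ) ramifies at {19, 37}: a division algebra.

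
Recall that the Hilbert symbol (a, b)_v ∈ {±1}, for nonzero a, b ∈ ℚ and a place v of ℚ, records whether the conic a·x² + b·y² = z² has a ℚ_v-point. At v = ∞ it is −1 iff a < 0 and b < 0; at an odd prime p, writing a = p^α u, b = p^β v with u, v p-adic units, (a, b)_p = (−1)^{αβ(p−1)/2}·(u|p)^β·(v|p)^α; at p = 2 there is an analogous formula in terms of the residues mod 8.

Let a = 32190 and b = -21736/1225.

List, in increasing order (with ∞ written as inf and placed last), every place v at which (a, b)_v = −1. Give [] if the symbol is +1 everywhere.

(a, b) ≡ (32190, -5434) mod (ℚ^×)²; places V = {2, 3, 5, 7, 11, 13, 19, 29, 37, ∞}.
(a,b)_3: α=1, u≡2; β=0, v≡2 (mod 3); (2|3)=-1, (2|3)=-1; sign (−1)^0·-1^0·-1^1 = -1.
(a,b)_11: α=0, u≡4; β=1, v≡1 (mod 11); (4|11)=+1, (1|11)=+1; sign (−1)^0·+1^1·+1^0 = +1.
(a,b)_∞: sgn(32190)=+, sgn(-5434)=−, so +1.
(a,b)_2: α=1, β=3; u≡7, v≡3 (mod 8); ε(u)ε(v)=1·1, αω(v)=1·1, βω(u)=3·0; sum ≡ 0  ⇒  +1.
(a,b)_13: α=0, u≡2; β=1, v≡6 (mod 13); (2|13)=-1, (6|13)=-1; sign (−1)^0·-1^1·-1^0 = -1.
(a,b)_7: α=0, u≡4; β=-2, v≡5 (mod 7); (4|7)=+1, (5|7)=-1; sign (−1)^0·+1^-2·-1^0 = +1.
(a,b)_37: α=1, u≡19; β=0, v≡5 (mod 37); (19|37)=-1, (5|37)=-1; sign (−1)^0·-1^0·-1^1 = -1.
(a,b)_19: α=0, u≡4; β=1, v≡8 (mod 19); (4|19)=+1, (8|19)=-1; sign (−1)^0·+1^1·-1^0 = +1.
(a,b)_29: α=1, u≡8; β=0, v≡2 (mod 29); (8|29)=-1, (2|29)=-1; sign (−1)^0·-1^0·-1^1 = -1.
(a,b)_5: α=1, u≡3; β=-2, v≡1 (mod 5); (3|5)=-1, (1|5)=+1; sign (−1)^0·-1^-2·+1^1 = +1.
(32190, -5434 / ℚ) ramifies at {3, 13, 29, 37}: a division algebra.

[3, 13, 29, 37]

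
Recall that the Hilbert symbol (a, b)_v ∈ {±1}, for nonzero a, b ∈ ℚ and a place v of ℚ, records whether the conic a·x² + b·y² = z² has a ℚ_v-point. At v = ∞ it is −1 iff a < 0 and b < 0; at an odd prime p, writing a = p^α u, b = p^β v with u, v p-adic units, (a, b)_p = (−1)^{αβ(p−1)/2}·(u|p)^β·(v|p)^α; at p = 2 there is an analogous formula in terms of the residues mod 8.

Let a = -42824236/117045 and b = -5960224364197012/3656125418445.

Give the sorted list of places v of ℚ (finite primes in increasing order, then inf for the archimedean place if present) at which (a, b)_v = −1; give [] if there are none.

Mod squares: a ≡ -455, b ≡ -65. Check v ∈ {∞, 2, 3, 5, 7, 13, 17, 23}.
v=23: a=23^0·(≡15), b=23^-2·(≡6) mod 23; (15|23)=-1, (6|23)=+1; (−1)^{0·-2·11}·(-1)^-2·(+1)^0 = +1.
v=7: a=7^7·(≡5), b=7^14·(≡6) mod 7; (5|7)=-1, (6|7)=-1; (−1)^{7·14·3}·(-1)^14·(-1)^7 = -1.
v=2: v_2(a)=2, v_2(b)=2; units ≡ 1, 7 (mod 8); ε·ε+αω+βω = 0·1+2·0+2·0 ≡ 0  ⇒  (a,b)_2 = +1.
v=17: a=17^-2·(≡4), b=17^-2·(≡14) mod 17; (4|17)=+1, (14|17)=-1; (−1)^{-2·-2·8}·(+1)^-2·(-1)^-2 = +1.
v=5: a=5^-1·(≡1), b=5^-1·(≡2) mod 5; (1|5)=+1, (2|5)=-1; (−1)^{-1·-1·2}·(+1)^-1·(-1)^-1 = -1.
v=∞: -455 < 0 and -65 < 0  ⇒  (a,b)_∞ = -1.
v=3: a=3^-4·(≡1), b=3^-14·(≡1) mod 3; (1|3)=+1, (1|3)=+1; (−1)^{-4·-14·1}·(+1)^-14·(+1)^-4 = +1.
v=13: a=13^1·(≡9), b=13^3·(≡2) mod 13; (9|13)=+1, (2|13)=-1; (−1)^{1·3·6}·(+1)^3·(-1)^1 = -1.
Ram(-455, -65) = {5, 7, 13, ∞}; no ℚ_5-point on the conic.

[5, 7, 13, inf]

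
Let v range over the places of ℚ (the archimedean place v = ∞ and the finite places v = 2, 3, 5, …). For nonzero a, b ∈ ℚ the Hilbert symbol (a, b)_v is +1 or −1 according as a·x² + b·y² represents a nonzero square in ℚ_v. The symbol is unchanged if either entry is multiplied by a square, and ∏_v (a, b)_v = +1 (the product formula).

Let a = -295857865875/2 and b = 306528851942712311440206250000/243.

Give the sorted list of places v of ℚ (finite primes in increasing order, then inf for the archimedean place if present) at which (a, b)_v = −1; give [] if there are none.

(a, b) ≡ (-65564070, 236379) mod (ℚ^×)²; places V = {2, 3, 5, 11, 13, 17, 19, 29, 31, ∞}.
(a,b)_31: α=1, u≡5; β=2, v≡2 (mod 31); (5|31)=+1, (2|31)=+1; sign (−1)^0·+1^2·+1^1 = +1.
(a,b)_19: α=2, u≡4; β=5, v≡8 (mod 19); (4|19)=+1, (8|19)=-1; sign (−1)^0·+1^5·-1^2 = +1.
(a,b)_3: α=1, u≡1; β=-5, v≡1 (mod 3); (1|3)=+1, (1|3)=+1; sign (−1)^1·+1^-5·+1^1 = -1.
(a,b)_2: α=-1, β=4; u≡5, v≡3 (mod 8); ε(u)ε(v)=0·1, αω(v)=-1·1, βω(u)=4·1; sum ≡ 1  ⇒  -1.
(a,b)_13: α=1, u≡9; β=3, v≡3 (mod 13); (9|13)=+1, (3|13)=+1; sign (−1)^0·+1^3·+1^1 = +1.
(a,b)_5: α=3, u≡4; β=8, v≡1 (mod 5); (4|5)=+1, (1|5)=+1; sign (−1)^0·+1^8·+1^3 = +1.
(a,b)_17: α=1, u≡11; β=2, v≡7 (mod 17); (11|17)=-1, (7|17)=-1; sign (−1)^0·-1^2·-1^1 = -1.
(a,b)_29: α=1, u≡15; β=3, v≡19 (mod 29); (15|29)=-1, (19|29)=-1; sign (−1)^0·-1^3·-1^1 = +1.
(a,b)_11: α=1, u≡8; β=3, v≡10 (mod 11); (8|11)=-1, (10|11)=-1; sign (−1)^1·-1^3·-1^1 = -1.
(a,b)_∞: sgn(-65564070)=−, sgn(236379)=+, so +1.
Ram(-65564070, 236379) = {2, 3, 11, 17}; no ℚ_2-point on the conic.

[2, 3, 11, 17]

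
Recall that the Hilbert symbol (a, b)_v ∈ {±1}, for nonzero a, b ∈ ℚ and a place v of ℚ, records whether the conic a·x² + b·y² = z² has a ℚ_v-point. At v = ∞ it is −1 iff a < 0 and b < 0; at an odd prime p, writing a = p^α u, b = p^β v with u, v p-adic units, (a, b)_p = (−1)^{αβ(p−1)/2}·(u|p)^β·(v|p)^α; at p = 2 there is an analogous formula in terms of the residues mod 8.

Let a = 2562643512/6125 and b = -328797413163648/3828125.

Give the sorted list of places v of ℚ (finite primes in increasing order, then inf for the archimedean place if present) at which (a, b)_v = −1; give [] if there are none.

Mod squares: a ≡ 24310, b ≡ -2210. Check v ∈ {∞, 2, 3, 5, 7, 11, 13, 17}.
v=∞: 24310 > 0 and -2210 < 0  ⇒  (a,b)_∞ = +1.
v=11: a=11^5·(≡8), b=11^6·(≡5) mod 11; (8|11)=-1, (5|11)=+1; (−1)^{5·6·5}·(-1)^6·(+1)^5 = +1.
v=7: a=7^-2·(≡5), b=7^-2·(≡1) mod 7; (5|7)=-1, (1|7)=+1; (−1)^{-2·-2·3}·(-1)^-2·(+1)^-2 = +1.
v=13: a=13^1·(≡7), b=13^1·(≡3) mod 13; (7|13)=-1, (3|13)=+1; (−1)^{1·1·6}·(-1)^1·(+1)^1 = -1.
v=2: v_2(a)=3, v_2(b)=7; units ≡ 3, 7 (mod 8); ε·ε+αω+βω = 1·1+3·0+7·1 ≡ 0  ⇒  (a,b)_2 = +1.
v=3: a=3^2·(≡1), b=3^8·(≡1) mod 3; (1|3)=+1, (1|3)=+1; (−1)^{2·8·1}·(+1)^8·(+1)^2 = +1.
v=5: a=5^-3·(≡3), b=5^-7·(≡3) mod 5; (3|5)=-1, (3|5)=-1; (−1)^{-3·-7·2}·(-1)^-7·(-1)^-3 = +1.
v=17: a=17^1·(≡2), b=17^1·(≡11) mod 17; (2|17)=+1, (11|17)=-1; (−1)^{1·1·8}·(+1)^1·(-1)^1 = -1.
Ram(24310, -2210) = {13, 17}; no ℚ_13-point on the conic.

[13, 17]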